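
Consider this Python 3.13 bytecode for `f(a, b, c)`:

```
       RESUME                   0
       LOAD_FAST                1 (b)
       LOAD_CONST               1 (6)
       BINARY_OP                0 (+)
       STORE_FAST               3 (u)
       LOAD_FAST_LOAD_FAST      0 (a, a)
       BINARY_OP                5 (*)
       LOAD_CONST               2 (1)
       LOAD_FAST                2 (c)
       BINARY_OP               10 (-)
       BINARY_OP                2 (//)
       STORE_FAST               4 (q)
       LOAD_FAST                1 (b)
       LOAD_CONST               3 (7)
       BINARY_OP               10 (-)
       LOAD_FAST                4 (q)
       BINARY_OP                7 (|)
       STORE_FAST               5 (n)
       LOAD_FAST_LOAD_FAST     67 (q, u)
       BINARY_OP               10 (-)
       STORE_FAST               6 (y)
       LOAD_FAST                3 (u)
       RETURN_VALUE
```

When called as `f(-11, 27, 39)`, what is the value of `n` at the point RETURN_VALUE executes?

LOAD_FAST b → push 27. Stack: [27]
LOAD_CONST → push 6. Stack: [27, 6]
BINARY_OP + → 27 + 6 = 33. Stack: [33]
STORE_FAST u → u=33. Stack: []
LOAD_FAST_LOAD_FAST a,a → push -11,-11. Stack: [-11, -11]
BINARY_OP * → -11 * -11 = 121. Stack: [121]
LOAD_CONST → push 1. Stack: [121, 1]
LOAD_FAST c → push 39. Stack: [121, 1, 39]
BINARY_OP - → 1 - 39 = -38. Stack: [121, -38]
BINARY_OP // → 121 // -38 = -4. Stack: [-4]
STORE_FAST q → q=-4. Stack: []
LOAD_FAST b → push 27. Stack: [27]
LOAD_CONST → push 7. Stack: [27, 7]
BINARY_OP - → 27 - 7 = 20. Stack: [20]
LOAD_FAST q → push -4. Stack: [20, -4]
BINARY_OP | → 20 | -4 = -4. Stack: [-4]
STORE_FAST n → n=-4. Stack: []
LOAD_FAST_LOAD_FAST q,u → push -4,33. Stack: [-4, 33]
BINARY_OP - → -4 - 33 = -37. Stack: [-37]
STORE_FAST y → y=-37. Stack: []
LOAD_FAST u → push 33. Stack: [33]
RETURN_VALUE → return 33.

-4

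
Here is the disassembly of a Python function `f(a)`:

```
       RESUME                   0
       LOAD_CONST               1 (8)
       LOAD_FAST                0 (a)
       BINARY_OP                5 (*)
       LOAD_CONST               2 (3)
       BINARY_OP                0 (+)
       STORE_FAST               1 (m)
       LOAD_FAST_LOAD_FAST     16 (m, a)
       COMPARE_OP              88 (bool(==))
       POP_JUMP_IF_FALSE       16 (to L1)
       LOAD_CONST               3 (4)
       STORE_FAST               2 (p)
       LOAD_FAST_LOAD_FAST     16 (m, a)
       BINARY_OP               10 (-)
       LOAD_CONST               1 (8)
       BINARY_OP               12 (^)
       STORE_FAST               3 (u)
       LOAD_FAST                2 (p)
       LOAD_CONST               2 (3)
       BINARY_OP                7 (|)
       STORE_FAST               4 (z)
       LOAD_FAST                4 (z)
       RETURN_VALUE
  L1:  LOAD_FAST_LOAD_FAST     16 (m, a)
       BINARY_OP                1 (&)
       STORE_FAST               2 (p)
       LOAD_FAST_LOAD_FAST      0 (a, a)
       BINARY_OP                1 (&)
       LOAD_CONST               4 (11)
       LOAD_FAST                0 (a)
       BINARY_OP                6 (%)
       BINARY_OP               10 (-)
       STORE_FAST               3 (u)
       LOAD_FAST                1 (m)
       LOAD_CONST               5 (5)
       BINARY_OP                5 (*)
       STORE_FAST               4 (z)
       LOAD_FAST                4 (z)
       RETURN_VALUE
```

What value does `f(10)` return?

415

LOAD_CONST → push 8. Stack: [8]
LOAD_FAST a → push 10. Stack: [8, 10]
BINARY_OP * → 8 * 10 = 80. Stack: [80]
LOAD_CONST → push 3. Stack: [80, 3]
BINARY_OP + → 80 + 3 = 83. Stack: [83]
STORE_FAST m → m=83. Stack: []
LOAD_FAST_LOAD_FAST m,a → push 83,10. Stack: [83, 10]
COMPARE_OP bool(==) → 83 vs 10 = False. Stack: [False]
POP_JUMP_IF_FALSE → pop False; jump. Stack: []
LOAD_FAST_LOAD_FAST m,a → push 83,10. Stack: [83, 10]
BINARY_OP & → 83 & 10 = 2. Stack: [2]
STORE_FAST p → p=2. Stack: []
LOAD_FAST_LOAD_FAST a,a → push 10,10. Stack: [10, 10]
BINARY_OP & → 10 & 10 = 10. Stack: [10]
LOAD_CONST → push 11. Stack: [10, 11]
LOAD_FAST a → push 10. Stack: [10, 11, 10]
BINARY_OP % → 11 % 10 = 1. Stack: [10, 1]
BINARY_OP - → 10 - 1 = 9. Stack: [9]
STORE_FAST u → u=9. Stack: []
LOAD_FAST m → push 83. Stack: [83]
LOAD_CONST → push 5. Stack: [83, 5]
BINARY_OP * → 83 * 5 = 415. Stack: [415]
STORE_FAST z → z=415. Stack: []
LOAD_FAST z → push 415. Stack: [415]
RETURN_VALUE → return 415.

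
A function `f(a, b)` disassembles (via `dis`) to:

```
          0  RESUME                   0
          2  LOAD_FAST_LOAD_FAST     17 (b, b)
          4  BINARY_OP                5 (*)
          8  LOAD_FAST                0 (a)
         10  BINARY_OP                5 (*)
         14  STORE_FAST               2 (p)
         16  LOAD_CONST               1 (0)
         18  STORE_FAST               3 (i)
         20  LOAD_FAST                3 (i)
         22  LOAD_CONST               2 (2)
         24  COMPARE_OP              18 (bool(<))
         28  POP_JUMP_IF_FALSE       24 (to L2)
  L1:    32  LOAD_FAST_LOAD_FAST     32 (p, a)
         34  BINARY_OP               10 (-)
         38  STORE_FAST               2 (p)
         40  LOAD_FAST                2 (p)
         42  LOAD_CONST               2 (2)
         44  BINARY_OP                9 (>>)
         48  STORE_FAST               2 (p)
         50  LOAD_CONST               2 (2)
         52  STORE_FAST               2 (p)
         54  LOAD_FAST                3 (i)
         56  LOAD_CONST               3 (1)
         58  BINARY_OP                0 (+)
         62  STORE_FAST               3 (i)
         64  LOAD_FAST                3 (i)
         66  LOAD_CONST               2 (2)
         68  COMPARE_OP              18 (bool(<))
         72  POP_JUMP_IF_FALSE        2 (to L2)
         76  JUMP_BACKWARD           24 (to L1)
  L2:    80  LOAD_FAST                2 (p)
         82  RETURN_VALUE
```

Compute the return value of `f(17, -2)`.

2

LOAD_FAST_LOAD_FAST b,b → push -2,-2. Stack: [-2, -2]
BINARY_OP * → -2 * -2 = 4. Stack: [4]
LOAD_FAST a → push 17. Stack: [4, 17]
BINARY_OP * → 4 * 17 = 68. Stack: [68]
STORE_FAST p → p=68. Stack: []
LOAD_CONST → push 0. Stack: [0]
STORE_FAST i → i=0. Stack: []
LOAD_FAST i → push 0. Stack: [0]
LOAD_CONST → push 2. Stack: [0, 2]
COMPARE_OP bool(<) → 0 vs 2 = True. Stack: [True]
POP_JUMP_IF_FALSE → pop True; no jump. Stack: []
LOAD_FAST_LOAD_FAST p,a → push 68,17. Stack: [68, 17]
BINARY_OP - → 68 - 17 = 51. Stack: [51]
STORE_FAST p → p=51. Stack: []
LOAD_FAST p → push 51. Stack: [51]
LOAD_CONST → push 2. Stack: [51, 2]
BINARY_OP >> → 51 >> 2 = 12. Stack: [12]
STORE_FAST p → p=12. Stack: []
LOAD_CONST → push 2. Stack: [2]
STORE_FAST p → p=2. Stack: []
LOAD_FAST i → push 0. Stack: [0]
LOAD_CONST → push 1. Stack: [0, 1]
BINARY_OP + → 0 + 1 = 1. Stack: [1]
STORE_FAST i → i=1. Stack: []
LOAD_FAST i → push 1. Stack: [1]
LOAD_CONST → push 2. Stack: [1, 2]
COMPARE_OP bool(<) → 1 vs 2 = True. Stack: [True]
POP_JUMP_IF_FALSE → pop True; no jump. Stack: []
LOAD_FAST_LOAD_FAST p,a → push 2,17. Stack: [2, 17]
BINARY_OP - → 2 - 17 = -15. Stack: [-15]
STORE_FAST p → p=-15. Stack: []
LOAD_FAST p → push -15. Stack: [-15]
LOAD_CONST → push 2. Stack: [-15, 2]
BINARY_OP >> → -15 >> 2 = -4. Stack: [-4]
STORE_FAST p → p=-4. Stack: []
LOAD_CONST → push 2. Stack: [2]
STORE_FAST p → p=2. Stack: []
LOAD_FAST i → push 1. Stack: [1]
LOAD_CONST → push 1. Stack: [1, 1]
BINARY_OP + → 1 + 1 = 2. Stack: [2]
STORE_FAST i → i=2. Stack: []
LOAD_FAST i → push 2. Stack: [2]
LOAD_CONST → push 2. Stack: [2, 2]
COMPARE_OP bool(<) → 2 vs 2 = False. Stack: [False]
POP_JUMP_IF_FALSE → pop False; jump. Stack: []
LOAD_FAST p → push 2. Stack: [2]
RETURN_VALUE → return 2.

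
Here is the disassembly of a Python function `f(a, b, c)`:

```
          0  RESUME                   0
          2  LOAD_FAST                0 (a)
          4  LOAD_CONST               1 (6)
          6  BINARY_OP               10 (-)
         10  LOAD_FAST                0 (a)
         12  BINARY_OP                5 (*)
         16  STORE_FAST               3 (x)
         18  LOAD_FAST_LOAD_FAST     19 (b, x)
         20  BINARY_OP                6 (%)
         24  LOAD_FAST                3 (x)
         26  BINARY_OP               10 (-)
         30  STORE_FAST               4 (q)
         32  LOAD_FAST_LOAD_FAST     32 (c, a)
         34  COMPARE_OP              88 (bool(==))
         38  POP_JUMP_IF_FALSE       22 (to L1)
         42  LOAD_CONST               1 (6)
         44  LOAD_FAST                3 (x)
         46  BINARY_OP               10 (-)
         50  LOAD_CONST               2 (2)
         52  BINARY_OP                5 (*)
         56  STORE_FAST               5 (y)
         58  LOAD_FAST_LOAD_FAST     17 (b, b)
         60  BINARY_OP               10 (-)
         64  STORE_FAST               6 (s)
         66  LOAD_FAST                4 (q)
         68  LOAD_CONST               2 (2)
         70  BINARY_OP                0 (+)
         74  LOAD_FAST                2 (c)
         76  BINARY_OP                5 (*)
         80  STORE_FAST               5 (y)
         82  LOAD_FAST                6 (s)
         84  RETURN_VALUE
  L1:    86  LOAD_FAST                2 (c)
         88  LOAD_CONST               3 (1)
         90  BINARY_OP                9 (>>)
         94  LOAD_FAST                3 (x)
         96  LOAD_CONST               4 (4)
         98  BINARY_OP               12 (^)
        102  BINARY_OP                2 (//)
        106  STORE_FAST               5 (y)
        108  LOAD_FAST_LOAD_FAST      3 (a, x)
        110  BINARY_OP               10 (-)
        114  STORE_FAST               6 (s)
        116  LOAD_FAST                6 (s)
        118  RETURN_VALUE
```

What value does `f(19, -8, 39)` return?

LOAD_FAST a → push 19. Stack: [19]
LOAD_CONST → push 6. Stack: [19, 6]
BINARY_OP - → 19 - 6 = 13. Stack: [13]
LOAD_FAST a → push 19. Stack: [13, 19]
BINARY_OP * → 13 * 19 = 247. Stack: [247]
STORE_FAST x → x=247. Stack: []
LOAD_FAST_LOAD_FAST b,x → push -8,247. Stack: [-8, 247]
BINARY_OP % → -8 % 247 = 239. Stack: [239]
LOAD_FAST x → push 247. Stack: [239, 247]
BINARY_OP - → 239 - 247 = -8. Stack: [-8]
STORE_FAST q → q=-8. Stack: []
LOAD_FAST_LOAD_FAST c,a → push 39,19. Stack: [39, 19]
COMPARE_OP bool(==) → 39 vs 19 = False. Stack: [False]
POP_JUMP_IF_FALSE → pop False; jump. Stack: []
LOAD_FAST c → push 39. Stack: [39]
LOAD_CONST → push 1. Stack: [39, 1]
BINARY_OP >> → 39 >> 1 = 19. Stack: [19]
LOAD_FAST x → push 247. Stack: [19, 247]
LOAD_CONST → push 4. Stack: [19, 247, 4]
BINARY_OP ^ → 247 ^ 4 = 243. Stack: [19, 243]
BINARY_OP // → 19 // 243 = 0. Stack: [0]
STORE_FAST y → y=0. Stack: []
LOAD_FAST_LOAD_FAST a,x → push 19,247. Stack: [19, 247]
BINARY_OP - → 19 - 247 = -228. Stack: [-228]
STORE_FAST s → s=-228. Stack: []
LOAD_FAST s → push -228. Stack: [-228]
RETURN_VALUE → return -228.

-228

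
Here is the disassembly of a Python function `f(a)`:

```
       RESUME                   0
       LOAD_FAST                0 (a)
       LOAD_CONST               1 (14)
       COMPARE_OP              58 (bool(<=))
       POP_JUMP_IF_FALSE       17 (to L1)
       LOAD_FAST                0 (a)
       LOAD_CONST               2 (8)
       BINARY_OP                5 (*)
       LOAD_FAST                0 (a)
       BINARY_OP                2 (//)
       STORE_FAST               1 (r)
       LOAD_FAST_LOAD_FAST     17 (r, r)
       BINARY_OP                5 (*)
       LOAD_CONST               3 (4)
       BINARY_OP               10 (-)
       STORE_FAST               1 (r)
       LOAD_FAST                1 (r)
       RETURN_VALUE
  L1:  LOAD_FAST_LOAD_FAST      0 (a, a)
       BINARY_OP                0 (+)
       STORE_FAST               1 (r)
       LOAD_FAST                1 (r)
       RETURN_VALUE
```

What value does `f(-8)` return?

60

LOAD_FAST a → push -8. Stack: [-8]
LOAD_CONST → push 14. Stack: [-8, 14]
COMPARE_OP bool(<=) → -8 vs 14 = True. Stack: [True]
POP_JUMP_IF_FALSE → pop True; no jump. Stack: []
LOAD_FAST a → push -8. Stack: [-8]
LOAD_CONST → push 8. Stack: [-8, 8]
BINARY_OP * → -8 * 8 = -64. Stack: [-64]
LOAD_FAST a → push -8. Stack: [-64, -8]
BINARY_OP // → -64 // -8 = 8. Stack: [8]
STORE_FAST r → r=8. Stack: []
LOAD_FAST_LOAD_FAST r,r → push 8,8. Stack: [8, 8]
BINARY_OP * → 8 * 8 = 64. Stack: [64]
LOAD_CONST → push 4. Stack: [64, 4]
BINARY_OP - → 64 - 4 = 60. Stack: [60]
STORE_FAST r → r=60. Stack: []
LOAD_FAST r → push 60. Stack: [60]
RETURN_VALUE → return 60.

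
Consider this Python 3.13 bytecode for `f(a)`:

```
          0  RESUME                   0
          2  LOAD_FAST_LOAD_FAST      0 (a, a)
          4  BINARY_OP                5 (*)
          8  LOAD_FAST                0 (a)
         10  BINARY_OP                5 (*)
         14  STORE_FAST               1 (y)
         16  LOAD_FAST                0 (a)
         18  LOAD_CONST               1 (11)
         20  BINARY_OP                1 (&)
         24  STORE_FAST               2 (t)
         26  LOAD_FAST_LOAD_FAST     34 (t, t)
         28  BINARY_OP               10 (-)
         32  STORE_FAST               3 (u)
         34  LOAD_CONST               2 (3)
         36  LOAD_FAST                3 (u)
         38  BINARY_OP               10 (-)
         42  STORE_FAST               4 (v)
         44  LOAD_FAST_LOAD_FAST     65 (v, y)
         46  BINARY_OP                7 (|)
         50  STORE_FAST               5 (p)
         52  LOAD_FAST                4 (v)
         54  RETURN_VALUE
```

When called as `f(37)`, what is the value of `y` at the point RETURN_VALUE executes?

LOAD_FAST_LOAD_FAST a,a → push 37,37. Stack: [37, 37]
BINARY_OP * → 37 * 37 = 1369. Stack: [1369]
LOAD_FAST a → push 37. Stack: [1369, 37]
BINARY_OP * → 1369 * 37 = 50653. Stack: [50653]
STORE_FAST y → y=50653. Stack: []
LOAD_FAST a → push 37. Stack: [37]
LOAD_CONST → push 11. Stack: [37, 11]
BINARY_OP & → 37 & 11 = 1. Stack: [1]
STORE_FAST t → t=1. Stack: []
LOAD_FAST_LOAD_FAST t,t → push 1,1. Stack: [1, 1]
BINARY_OP - → 1 - 1 = 0. Stack: [0]
STORE_FAST u → u=0. Stack: []
LOAD_CONST → push 3. Stack: [3]
LOAD_FAST u → push 0. Stack: [3, 0]
BINARY_OP - → 3 - 0 = 3. Stack: [3]
STORE_FAST v → v=3. Stack: []
LOAD_FAST_LOAD_FAST v,y → push 3,50653. Stack: [3, 50653]
BINARY_OP | → 3 | 50653 = 50655. Stack: [50655]
STORE_FAST p → p=50655. Stack: []
LOAD_FAST v → push 3. Stack: [3]
RETURN_VALUE → return 3.

50653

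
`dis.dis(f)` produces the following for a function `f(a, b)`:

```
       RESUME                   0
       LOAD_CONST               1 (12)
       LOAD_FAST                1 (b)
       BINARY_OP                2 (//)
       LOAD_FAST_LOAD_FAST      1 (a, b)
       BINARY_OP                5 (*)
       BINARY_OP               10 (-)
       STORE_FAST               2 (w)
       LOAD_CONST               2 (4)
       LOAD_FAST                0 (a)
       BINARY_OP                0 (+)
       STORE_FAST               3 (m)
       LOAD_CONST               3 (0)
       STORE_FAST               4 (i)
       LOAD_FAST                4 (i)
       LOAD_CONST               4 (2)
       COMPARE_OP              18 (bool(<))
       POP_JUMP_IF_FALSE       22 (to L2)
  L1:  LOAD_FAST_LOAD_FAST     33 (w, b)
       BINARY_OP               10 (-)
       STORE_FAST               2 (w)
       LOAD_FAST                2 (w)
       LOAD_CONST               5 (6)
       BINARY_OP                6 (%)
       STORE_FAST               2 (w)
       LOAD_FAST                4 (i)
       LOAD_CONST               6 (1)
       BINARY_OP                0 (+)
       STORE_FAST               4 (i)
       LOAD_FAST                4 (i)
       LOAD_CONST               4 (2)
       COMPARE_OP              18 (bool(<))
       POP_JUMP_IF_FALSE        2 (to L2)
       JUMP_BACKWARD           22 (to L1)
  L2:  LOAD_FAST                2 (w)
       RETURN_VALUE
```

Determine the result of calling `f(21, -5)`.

4

LOAD_CONST → push 12. Stack: [12]
LOAD_FAST b → push -5. Stack: [12, -5]
BINARY_OP // → 12 // -5 = -3. Stack: [-3]
LOAD_FAST_LOAD_FAST a,b → push 21,-5. Stack: [-3, 21, -5]
BINARY_OP * → 21 * -5 = -105. Stack: [-3, -105]
BINARY_OP - → -3 - -105 = 102. Stack: [102]
STORE_FAST w → w=102. Stack: []
LOAD_CONST → push 4. Stack: [4]
LOAD_FAST a → push 21. Stack: [4, 21]
BINARY_OP + → 4 + 21 = 25. Stack: [25]
STORE_FAST m → m=25. Stack: []
LOAD_CONST → push 0. Stack: [0]
STORE_FAST i → i=0. Stack: []
LOAD_FAST i → push 0. Stack: [0]
LOAD_CONST → push 2. Stack: [0, 2]
COMPARE_OP bool(<) → 0 vs 2 = True. Stack: [True]
POP_JUMP_IF_FALSE → pop True; no jump. Stack: []
LOAD_FAST_LOAD_FAST w,b → push 102,-5. Stack: [102, -5]
BINARY_OP - → 102 - -5 = 107. Stack: [107]
STORE_FAST w → w=107. Stack: []
LOAD_FAST w → push 107. Stack: [107]
LOAD_CONST → push 6. Stack: [107, 6]
BINARY_OP % → 107 % 6 = 5. Stack: [5]
STORE_FAST w → w=5. Stack: []
LOAD_FAST i → push 0. Stack: [0]
LOAD_CONST → push 1. Stack: [0, 1]
BINARY_OP + → 0 + 1 = 1. Stack: [1]
STORE_FAST i → i=1. Stack: []
LOAD_FAST i → push 1. Stack: [1]
LOAD_CONST → push 2. Stack: [1, 2]
COMPARE_OP bool(<) → 1 vs 2 = True. Stack: [True]
POP_JUMP_IF_FALSE → pop True; no jump. Stack: []
LOAD_FAST_LOAD_FAST w,b → push 5,-5. Stack: [5, -5]
BINARY_OP - → 5 - -5 = 10. Stack: [10]
STORE_FAST w → w=10. Stack: []
LOAD_FAST w → push 10. Stack: [10]
LOAD_CONST → push 6. Stack: [10, 6]
BINARY_OP % → 10 % 6 = 4. Stack: [4]
STORE_FAST w → w=4. Stack: []
LOAD_FAST i → push 1. Stack: [1]
LOAD_CONST → push 1. Stack: [1, 1]
BINARY_OP + → 1 + 1 = 2. Stack: [2]
STORE_FAST i → i=2. Stack: []
LOAD_FAST i → push 2. Stack: [2]
LOAD_CONST → push 2. Stack: [2, 2]
COMPARE_OP bool(<) → 2 vs 2 = False. Stack: [False]
POP_JUMP_IF_FALSE → pop False; jump. Stack: []
LOAD_FAST w → push 4. Stack: [4]
RETURN_VALUE → return 4.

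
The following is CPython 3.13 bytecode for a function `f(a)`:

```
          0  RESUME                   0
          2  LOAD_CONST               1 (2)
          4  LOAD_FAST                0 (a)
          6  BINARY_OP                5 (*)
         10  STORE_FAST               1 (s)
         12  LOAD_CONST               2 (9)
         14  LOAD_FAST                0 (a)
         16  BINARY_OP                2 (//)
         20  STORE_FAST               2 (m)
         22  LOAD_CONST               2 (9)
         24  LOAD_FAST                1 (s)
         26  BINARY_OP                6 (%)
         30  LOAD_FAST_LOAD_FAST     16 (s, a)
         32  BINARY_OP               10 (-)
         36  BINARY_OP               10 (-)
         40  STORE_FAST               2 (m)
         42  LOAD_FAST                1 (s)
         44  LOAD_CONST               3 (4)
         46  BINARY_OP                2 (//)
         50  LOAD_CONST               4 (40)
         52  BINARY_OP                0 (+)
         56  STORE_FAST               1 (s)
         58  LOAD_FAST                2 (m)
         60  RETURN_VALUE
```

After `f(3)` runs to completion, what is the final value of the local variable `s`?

LOAD_CONST → push 2. Stack: [2]
LOAD_FAST a → push 3. Stack: [2, 3]
BINARY_OP * → 2 * 3 = 6. Stack: [6]
STORE_FAST s → s=6. Stack: []
LOAD_CONST → push 9. Stack: [9]
LOAD_FAST a → push 3. Stack: [9, 3]
BINARY_OP // → 9 // 3 = 3. Stack: [3]
STORE_FAST m → m=3. Stack: []
LOAD_CONST → push 9. Stack: [9]
LOAD_FAST s → push 6. Stack: [9, 6]
BINARY_OP % → 9 % 6 = 3. Stack: [3]
LOAD_FAST_LOAD_FAST s,a → push 6,3. Stack: [3, 6, 3]
BINARY_OP - → 6 - 3 = 3. Stack: [3, 3]
BINARY_OP - → 3 - 3 = 0. Stack: [0]
STORE_FAST m → m=0. Stack: []
LOAD_FAST s → push 6. Stack: [6]
LOAD_CONST → push 4. Stack: [6, 4]
BINARY_OP // → 6 // 4 = 1. Stack: [1]
LOAD_CONST → push 40. Stack: [1, 40]
BINARY_OP + → 1 + 40 = 41. Stack: [41]
STORE_FAST s → s=41. Stack: []
LOAD_FAST m → push 0. Stack: [0]
RETURN_VALUE → return 0.

41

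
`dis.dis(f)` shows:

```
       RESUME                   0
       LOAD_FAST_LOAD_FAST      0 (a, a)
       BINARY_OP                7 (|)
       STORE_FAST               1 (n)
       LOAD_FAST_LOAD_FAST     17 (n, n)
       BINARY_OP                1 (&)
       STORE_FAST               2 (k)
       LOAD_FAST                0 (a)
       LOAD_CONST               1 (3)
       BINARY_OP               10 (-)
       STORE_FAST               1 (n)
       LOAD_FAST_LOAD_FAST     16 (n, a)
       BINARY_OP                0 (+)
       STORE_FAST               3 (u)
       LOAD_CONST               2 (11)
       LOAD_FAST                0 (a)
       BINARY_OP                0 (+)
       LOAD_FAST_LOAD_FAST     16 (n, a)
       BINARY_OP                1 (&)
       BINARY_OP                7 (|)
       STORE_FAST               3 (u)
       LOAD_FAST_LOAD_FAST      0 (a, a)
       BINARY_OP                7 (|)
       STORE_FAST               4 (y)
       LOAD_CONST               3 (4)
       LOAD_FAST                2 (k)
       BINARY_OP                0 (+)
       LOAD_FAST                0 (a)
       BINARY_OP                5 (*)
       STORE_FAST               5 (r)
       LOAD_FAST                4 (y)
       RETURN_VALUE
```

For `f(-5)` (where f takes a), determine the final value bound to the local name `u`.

LOAD_FAST_LOAD_FAST a,a → push -5,-5. Stack: [-5, -5]
BINARY_OP | → -5 | -5 = -5. Stack: [-5]
STORE_FAST n → n=-5. Stack: []
LOAD_FAST_LOAD_FAST n,n → push -5,-5. Stack: [-5, -5]
BINARY_OP & → -5 & -5 = -5. Stack: [-5]
STORE_FAST k → k=-5. Stack: []
LOAD_FAST a → push -5. Stack: [-5]
LOAD_CONST → push 3. Stack: [-5, 3]
BINARY_OP - → -5 - 3 = -8. Stack: [-8]
STORE_FAST n → n=-8. Stack: []
LOAD_FAST_LOAD_FAST n,a → push -8,-5. Stack: [-8, -5]
BINARY_OP + → -8 + -5 = -13. Stack: [-13]
STORE_FAST u → u=-13. Stack: []
LOAD_CONST → push 11. Stack: [11]
LOAD_FAST a → push -5. Stack: [11, -5]
BINARY_OP + → 11 + -5 = 6. Stack: [6]
LOAD_FAST_LOAD_FAST n,a → push -8,-5. Stack: [6, -8, -5]
BINARY_OP & → -8 & -5 = -8. Stack: [6, -8]
BINARY_OP | → 6 | -8 = -2. Stack: [-2]
STORE_FAST u → u=-2. Stack: []
LOAD_FAST_LOAD_FAST a,a → push -5,-5. Stack: [-5, -5]
BINARY_OP | → -5 | -5 = -5. Stack: [-5]
STORE_FAST y → y=-5. Stack: []
LOAD_CONST → push 4. Stack: [4]
LOAD_FAST k → push -5. Stack: [4, -5]
BINARY_OP + → 4 + -5 = -1. Stack: [-1]
LOAD_FAST a → push -5. Stack: [-1, -5]
BINARY_OP * → -1 * -5 = 5. Stack: [5]
STORE_FAST r → r=5. Stack: []
LOAD_FAST y → push -5. Stack: [-5]
RETURN_VALUE → return -5.

-2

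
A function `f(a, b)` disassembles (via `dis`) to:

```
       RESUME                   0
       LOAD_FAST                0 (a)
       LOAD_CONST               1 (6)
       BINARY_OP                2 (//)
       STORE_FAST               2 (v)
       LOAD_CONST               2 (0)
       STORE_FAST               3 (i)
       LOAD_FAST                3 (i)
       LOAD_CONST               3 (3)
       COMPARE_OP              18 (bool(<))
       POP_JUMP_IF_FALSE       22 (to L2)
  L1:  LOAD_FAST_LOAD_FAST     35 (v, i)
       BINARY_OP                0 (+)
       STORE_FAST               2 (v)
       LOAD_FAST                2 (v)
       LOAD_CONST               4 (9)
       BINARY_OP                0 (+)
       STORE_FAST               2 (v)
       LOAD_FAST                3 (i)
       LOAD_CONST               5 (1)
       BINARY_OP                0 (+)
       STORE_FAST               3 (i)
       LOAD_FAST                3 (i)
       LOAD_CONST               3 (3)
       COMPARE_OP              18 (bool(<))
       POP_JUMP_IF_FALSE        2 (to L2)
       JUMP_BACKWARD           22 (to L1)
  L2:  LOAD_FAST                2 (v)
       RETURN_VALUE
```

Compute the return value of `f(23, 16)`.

LOAD_FAST a → push 23. Stack: [23]
LOAD_CONST → push 6. Stack: [23, 6]
BINARY_OP // → 23 // 6 = 3. Stack: [3]
STORE_FAST v → v=3. Stack: []
LOAD_CONST → push 0. Stack: [0]
STORE_FAST i → i=0. Stack: []
LOAD_FAST i → push 0. Stack: [0]
LOAD_CONST → push 3. Stack: [0, 3]
COMPARE_OP bool(<) → 0 vs 3 = True. Stack: [True]
POP_JUMP_IF_FALSE → pop True; no jump. Stack: []
LOAD_FAST_LOAD_FAST v,i → push 3,0. Stack: [3, 0]
BINARY_OP + → 3 + 0 = 3. Stack: [3]
STORE_FAST v → v=3. Stack: []
LOAD_FAST v → push 3. Stack: [3]
LOAD_CONST → push 9. Stack: [3, 9]
BINARY_OP + → 3 + 9 = 12. Stack: [12]
STORE_FAST v → v=12. Stack: []
LOAD_FAST i → push 0. Stack: [0]
LOAD_CONST → push 1. Stack: [0, 1]
BINARY_OP + → 0 + 1 = 1. Stack: [1]
STORE_FAST i → i=1. Stack: []
LOAD_FAST i → push 1. Stack: [1]
LOAD_CONST → push 3. Stack: [1, 3]
COMPARE_OP bool(<) → 1 vs 3 = True. Stack: [True]
POP_JUMP_IF_FALSE → pop True; no jump. Stack: []
LOAD_FAST_LOAD_FAST v,i → push 12,1. Stack: [12, 1]
BINARY_OP + → 12 + 1 = 13. Stack: [13]
STORE_FAST v → v=13. Stack: []
LOAD_FAST v → push 13. Stack: [13]
LOAD_CONST → push 9. Stack: [13, 9]
BINARY_OP + → 13 + 9 = 22. Stack: [22]
STORE_FAST v → v=22. Stack: []
LOAD_FAST i → push 1. Stack: [1]
LOAD_CONST → push 1. Stack: [1, 1]
BINARY_OP + → 1 + 1 = 2. Stack: [2]
STORE_FAST i → i=2. Stack: []
LOAD_FAST i → push 2. Stack: [2]
LOAD_CONST → push 3. Stack: [2, 3]
COMPARE_OP bool(<) → 2 vs 3 = True. Stack: [True]
POP_JUMP_IF_FALSE → pop True; no jump. Stack: []
LOAD_FAST_LOAD_FAST v,i → push 22,2. Stack: [22, 2]
BINARY_OP + → 22 + 2 = 24. Stack: [24]
STORE_FAST v → v=24. Stack: []
LOAD_FAST v → push 24. Stack: [24]
LOAD_CONST → push 9. Stack: [24, 9]
BINARY_OP + → 24 + 9 = 33. Stack: [33]
STORE_FAST v → v=33. Stack: []
LOAD_FAST i → push 2. Stack: [2]
LOAD_CONST → push 1. Stack: [2, 1]
BINARY_OP + → 2 + 1 = 3. Stack: [3]
STORE_FAST i → i=3. Stack: []
LOAD_FAST i → push 3. Stack: [3]
LOAD_CONST → push 3. Stack: [3, 3]
COMPARE_OP bool(<) → 3 vs 3 = False. Stack: [False]
POP_JUMP_IF_FALSE → pop False; jump. Stack: []
LOAD_FAST v → push 33. Stack: [33]
RETURN_VALUE → return 33.

33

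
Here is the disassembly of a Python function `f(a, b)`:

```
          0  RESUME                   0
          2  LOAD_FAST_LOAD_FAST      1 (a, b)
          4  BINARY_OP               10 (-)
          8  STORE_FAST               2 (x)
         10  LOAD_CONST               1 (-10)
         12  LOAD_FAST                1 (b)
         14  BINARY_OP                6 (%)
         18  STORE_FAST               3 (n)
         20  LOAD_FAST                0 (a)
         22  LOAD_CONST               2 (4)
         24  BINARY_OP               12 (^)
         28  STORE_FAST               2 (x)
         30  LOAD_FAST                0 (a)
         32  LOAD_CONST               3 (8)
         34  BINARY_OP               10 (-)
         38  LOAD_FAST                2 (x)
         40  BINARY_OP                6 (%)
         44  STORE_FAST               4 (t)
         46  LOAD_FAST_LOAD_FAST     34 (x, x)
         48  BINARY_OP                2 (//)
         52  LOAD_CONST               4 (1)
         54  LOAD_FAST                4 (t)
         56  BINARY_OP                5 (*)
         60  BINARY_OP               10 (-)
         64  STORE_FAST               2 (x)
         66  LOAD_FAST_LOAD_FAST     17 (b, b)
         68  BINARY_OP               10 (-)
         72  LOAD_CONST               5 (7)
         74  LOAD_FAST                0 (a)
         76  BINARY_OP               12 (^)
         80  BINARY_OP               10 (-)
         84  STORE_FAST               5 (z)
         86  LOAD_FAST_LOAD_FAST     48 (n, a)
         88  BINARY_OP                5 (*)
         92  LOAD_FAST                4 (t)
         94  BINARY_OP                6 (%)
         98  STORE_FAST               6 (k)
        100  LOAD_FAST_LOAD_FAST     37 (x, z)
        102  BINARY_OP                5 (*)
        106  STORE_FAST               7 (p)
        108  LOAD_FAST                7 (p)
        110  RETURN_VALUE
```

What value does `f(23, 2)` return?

224

LOAD_FAST_LOAD_FAST a,b → push 23,2. Stack: [23, 2]
BINARY_OP - → 23 - 2 = 21. Stack: [21]
STORE_FAST x → x=21. Stack: []
LOAD_CONST → push -10. Stack: [-10]
LOAD_FAST b → push 2. Stack: [-10, 2]
BINARY_OP % → -10 % 2 = 0. Stack: [0]
STORE_FAST n → n=0. Stack: []
LOAD_FAST a → push 23. Stack: [23]
LOAD_CONST → push 4. Stack: [23, 4]
BINARY_OP ^ → 23 ^ 4 = 19. Stack: [19]
STORE_FAST x → x=19. Stack: []
LOAD_FAST a → push 23. Stack: [23]
LOAD_CONST → push 8. Stack: [23, 8]
BINARY_OP - → 23 - 8 = 15. Stack: [15]
LOAD_FAST x → push 19. Stack: [15, 19]
BINARY_OP % → 15 % 19 = 15. Stack: [15]
STORE_FAST t → t=15. Stack: []
LOAD_FAST_LOAD_FAST x,x → push 19,19. Stack: [19, 19]
BINARY_OP // → 19 // 19 = 1. Stack: [1]
LOAD_CONST → push 1. Stack: [1, 1]
LOAD_FAST t → push 15. Stack: [1, 1, 15]
BINARY_OP * → 1 * 15 = 15. Stack: [1, 15]
BINARY_OP - → 1 - 15 = -14. Stack: [-14]
STORE_FAST x → x=-14. Stack: []
LOAD_FAST_LOAD_FAST b,b → push 2,2. Stack: [2, 2]
BINARY_OP - → 2 - 2 = 0. Stack: [0]
LOAD_CONST → push 7. Stack: [0, 7]
LOAD_FAST a → push 23. Stack: [0, 7, 23]
BINARY_OP ^ → 7 ^ 23 = 16. Stack: [0, 16]
BINARY_OP - → 0 - 16 = -16. Stack: [-16]
STORE_FAST z → z=-16. Stack: []
LOAD_FAST_LOAD_FAST n,a → push 0,23. Stack: [0, 23]
BINARY_OP * → 0 * 23 = 0. Stack: [0]
LOAD_FAST t → push 15. Stack: [0, 15]
BINARY_OP % → 0 % 15 = 0. Stack: [0]
STORE_FAST k → k=0. Stack: []
LOAD_FAST_LOAD_FAST x,z → push -14,-16. Stack: [-14, -16]
BINARY_OP * → -14 * -16 = 224. Stack: [224]
STORE_FAST p → p=224. Stack: []
LOAD_FAST p → push 224. Stack: [224]
RETURN_VALUE → return 224.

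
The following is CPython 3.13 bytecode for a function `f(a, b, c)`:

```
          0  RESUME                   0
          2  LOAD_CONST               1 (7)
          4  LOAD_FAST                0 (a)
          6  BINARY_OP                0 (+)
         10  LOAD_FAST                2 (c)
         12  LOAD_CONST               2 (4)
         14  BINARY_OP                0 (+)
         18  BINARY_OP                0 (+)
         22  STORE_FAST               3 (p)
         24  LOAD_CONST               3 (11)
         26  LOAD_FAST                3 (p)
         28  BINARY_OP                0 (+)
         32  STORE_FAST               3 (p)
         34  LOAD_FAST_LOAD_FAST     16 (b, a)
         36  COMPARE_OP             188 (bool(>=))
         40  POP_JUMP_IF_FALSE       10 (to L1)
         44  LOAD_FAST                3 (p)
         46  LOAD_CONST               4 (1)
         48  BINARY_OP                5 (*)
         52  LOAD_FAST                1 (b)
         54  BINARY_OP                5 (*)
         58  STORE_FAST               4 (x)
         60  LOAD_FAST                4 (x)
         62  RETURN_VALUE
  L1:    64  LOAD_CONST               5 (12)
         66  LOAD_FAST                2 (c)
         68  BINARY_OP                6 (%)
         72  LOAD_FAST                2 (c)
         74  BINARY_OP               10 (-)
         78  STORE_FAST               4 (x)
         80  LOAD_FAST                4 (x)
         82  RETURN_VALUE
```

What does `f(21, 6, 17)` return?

LOAD_CONST → push 7. Stack: [7]
LOAD_FAST a → push 21. Stack: [7, 21]
BINARY_OP + → 7 + 21 = 28. Stack: [28]
LOAD_FAST c → push 17. Stack: [28, 17]
LOAD_CONST → push 4. Stack: [28, 17, 4]
BINARY_OP + → 17 + 4 = 21. Stack: [28, 21]
BINARY_OP + → 28 + 21 = 49. Stack: [49]
STORE_FAST p → p=49. Stack: []
LOAD_CONST → push 11. Stack: [11]
LOAD_FAST p → push 49. Stack: [11, 49]
BINARY_OP + → 11 + 49 = 60. Stack: [60]
STORE_FAST p → p=60. Stack: []
LOAD_FAST_LOAD_FAST b,a → push 6,21. Stack: [6, 21]
COMPARE_OP bool(>=) → 6 vs 21 = False. Stack: [False]
POP_JUMP_IF_FALSE → pop False; jump. Stack: []
LOAD_CONST → push 12. Stack: [12]
LOAD_FAST c → push 17. Stack: [12, 17]
BINARY_OP % → 12 % 17 = 12. Stack: [12]
LOAD_FAST c → push 17. Stack: [12, 17]
BINARY_OP - → 12 - 17 = -5. Stack: [-5]
STORE_FAST x → x=-5. Stack: []
LOAD_FAST x → push -5. Stack: [-5]
RETURN_VALUE → return -5.

-5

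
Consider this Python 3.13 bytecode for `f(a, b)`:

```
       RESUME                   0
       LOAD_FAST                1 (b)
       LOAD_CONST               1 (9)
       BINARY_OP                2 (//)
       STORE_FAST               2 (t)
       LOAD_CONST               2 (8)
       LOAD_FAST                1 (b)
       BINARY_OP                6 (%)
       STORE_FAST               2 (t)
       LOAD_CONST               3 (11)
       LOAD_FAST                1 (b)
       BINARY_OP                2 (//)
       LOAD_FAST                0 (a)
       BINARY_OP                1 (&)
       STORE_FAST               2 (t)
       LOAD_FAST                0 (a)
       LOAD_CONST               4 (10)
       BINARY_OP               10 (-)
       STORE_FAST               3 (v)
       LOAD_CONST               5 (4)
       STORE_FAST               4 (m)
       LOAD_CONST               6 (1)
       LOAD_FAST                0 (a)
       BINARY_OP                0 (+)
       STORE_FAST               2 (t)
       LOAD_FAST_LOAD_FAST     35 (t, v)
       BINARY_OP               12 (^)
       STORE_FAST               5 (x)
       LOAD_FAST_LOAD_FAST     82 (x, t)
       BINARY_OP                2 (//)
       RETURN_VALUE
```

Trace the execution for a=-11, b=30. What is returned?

LOAD_FAST b → push 30. Stack: [30]
LOAD_CONST → push 9. Stack: [30, 9]
BINARY_OP // → 30 // 9 = 3. Stack: [3]
STORE_FAST t → t=3. Stack: []
LOAD_CONST → push 8. Stack: [8]
LOAD_FAST b → push 30. Stack: [8, 30]
BINARY_OP % → 8 % 30 = 8. Stack: [8]
STORE_FAST t → t=8. Stack: []
LOAD_CONST → push 11. Stack: [11]
LOAD_FAST b → push 30. Stack: [11, 30]
BINARY_OP // → 11 // 30 = 0. Stack: [0]
LOAD_FAST a → push -11. Stack: [0, -11]
BINARY_OP & → 0 & -11 = 0. Stack: [0]
STORE_FAST t → t=0. Stack: []
LOAD_FAST a → push -11. Stack: [-11]
LOAD_CONST → push 10. Stack: [-11, 10]
BINARY_OP - → -11 - 10 = -21. Stack: [-21]
STORE_FAST v → v=-21. Stack: []
LOAD_CONST → push 4. Stack: [4]
STORE_FAST m → m=4. Stack: []
LOAD_CONST → push 1. Stack: [1]
LOAD_FAST a → push -11. Stack: [1, -11]
BINARY_OP + → 1 + -11 = -10. Stack: [-10]
STORE_FAST t → t=-10. Stack: []
LOAD_FAST_LOAD_FAST t,v → push -10,-21. Stack: [-10, -21]
BINARY_OP ^ → -10 ^ -21 = 29. Stack: [29]
STORE_FAST x → x=29. Stack: []
LOAD_FAST_LOAD_FAST x,t → push 29,-10. Stack: [29, -10]
BINARY_OP // → 29 // -10 = -3. Stack: [-3]
RETURN_VALUE → return -3.

-3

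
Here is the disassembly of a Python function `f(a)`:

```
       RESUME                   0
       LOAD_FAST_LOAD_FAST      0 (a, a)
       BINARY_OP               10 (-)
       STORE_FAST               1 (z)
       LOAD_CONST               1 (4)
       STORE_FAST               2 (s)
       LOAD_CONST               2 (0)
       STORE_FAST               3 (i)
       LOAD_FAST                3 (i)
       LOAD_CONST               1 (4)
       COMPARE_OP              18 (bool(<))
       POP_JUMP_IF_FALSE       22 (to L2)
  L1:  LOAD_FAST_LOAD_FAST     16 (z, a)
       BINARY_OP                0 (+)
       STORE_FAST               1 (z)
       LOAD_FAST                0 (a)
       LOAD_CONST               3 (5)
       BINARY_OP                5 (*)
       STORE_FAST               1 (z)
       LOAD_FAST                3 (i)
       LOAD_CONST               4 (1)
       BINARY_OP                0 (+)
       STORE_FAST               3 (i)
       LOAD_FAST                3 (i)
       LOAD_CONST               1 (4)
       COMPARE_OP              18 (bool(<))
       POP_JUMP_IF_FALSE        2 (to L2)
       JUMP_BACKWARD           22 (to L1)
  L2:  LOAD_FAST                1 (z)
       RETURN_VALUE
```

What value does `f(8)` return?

40

LOAD_FAST_LOAD_FAST a,a → push 8,8
BINARY_OP - → 8 - 8 = 0
STORE_FAST z → z=0
LOAD_CONST → push 4
STORE_FAST s → s=4
LOAD_CONST → push 0
STORE_FAST i → i=0
LOAD_FAST i → push 0
LOAD_CONST → push 4
COMPARE_OP bool(<) → 0 vs 4 = True
POP_JUMP_IF_FALSE → pop True; no jump
LOAD_FAST_LOAD_FAST z,a → push 0,8
BINARY_OP + → 0 + 8 = 8
STORE_FAST z → z=8
LOAD_FAST a → push 8
LOAD_CONST → push 5
BINARY_OP * → 8 * 5 = 40
STORE_FAST z → z=40
LOAD_FAST i → push 0
LOAD_CONST → push 1
BINARY_OP + → 0 + 1 = 1
STORE_FAST i → i=1
LOAD_FAST i → push 1
LOAD_CONST → push 4
COMPARE_OP bool(<) → 1 vs 4 = True
POP_JUMP_IF_FALSE → pop True; no jump
LOAD_FAST_LOAD_FAST z,a → push 40,8
BINARY_OP + → 40 + 8 = 48
STORE_FAST z → z=48
LOAD_FAST a → push 8
LOAD_CONST → push 5
BINARY_OP * → 8 * 5 = 40
STORE_FAST z → z=40
LOAD_FAST i → push 1
LOAD_CONST → push 1
BINARY_OP + → 1 + 1 = 2
STORE_FAST i → i=2
LOAD_FAST i → push 2
LOAD_CONST → push 4
COMPARE_OP bool(<) → 2 vs 4 = True
POP_JUMP_IF_FALSE → pop True; no jump
LOAD_FAST_LOAD_FAST z,a → push 40,8
BINARY_OP + → 40 + 8 = 48
STORE_FAST z → z=48
LOAD_FAST a → push 8
LOAD_CONST → push 5
BINARY_OP * → 8 * 5 = 40
STORE_FAST z → z=40
LOAD_FAST i → push 2
LOAD_CONST → push 1
BINARY_OP + → 2 + 1 = 3
STORE_FAST i → i=3
LOAD_FAST i → push 3
LOAD_CONST → push 4
COMPARE_OP bool(<) → 3 vs 4 = True
POP_JUMP_IF_FALSE → pop True; no jump
LOAD_FAST_LOAD_FAST z,a → push 40,8
BINARY_OP + → 40 + 8 = 48
STORE_FAST z → z=48
LOAD_FAST a → push 8
LOAD_CONST → push 5
BINARY_OP * → 8 * 5 = 40
STORE_FAST z → z=40
LOAD_FAST i → push 3
LOAD_CONST → push 1
BINARY_OP + → 3 + 1 = 4
STORE_FAST i → i=4
LOAD_FAST i → push 4
LOAD_CONST → push 4
COMPARE_OP bool(<) → 4 vs 4 = False
POP_JUMP_IF_FALSE → pop False; jump
LOAD_FAST z → push 40
RETURN_VALUE → return 40.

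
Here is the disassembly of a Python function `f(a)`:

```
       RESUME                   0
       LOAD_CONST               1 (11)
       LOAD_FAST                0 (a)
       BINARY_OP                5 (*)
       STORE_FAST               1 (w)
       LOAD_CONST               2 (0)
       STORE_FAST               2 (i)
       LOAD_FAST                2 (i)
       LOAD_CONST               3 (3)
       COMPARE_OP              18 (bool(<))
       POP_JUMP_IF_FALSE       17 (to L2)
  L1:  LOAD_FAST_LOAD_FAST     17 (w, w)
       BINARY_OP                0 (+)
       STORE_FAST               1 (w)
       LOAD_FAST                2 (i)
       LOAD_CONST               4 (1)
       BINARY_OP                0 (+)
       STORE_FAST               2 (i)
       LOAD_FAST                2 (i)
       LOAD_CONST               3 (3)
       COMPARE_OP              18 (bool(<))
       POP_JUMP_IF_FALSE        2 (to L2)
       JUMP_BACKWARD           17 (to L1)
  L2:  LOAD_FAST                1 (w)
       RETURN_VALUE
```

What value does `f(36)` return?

3168

LOAD_CONST → push 11. Stack: [11]
LOAD_FAST a → push 36. Stack: [11, 36]
BINARY_OP * → 11 * 36 = 396. Stack: [396]
STORE_FAST w → w=396. Stack: []
LOAD_CONST → push 0. Stack: [0]
STORE_FAST i → i=0. Stack: []
LOAD_FAST i → push 0. Stack: [0]
LOAD_CONST → push 3. Stack: [0, 3]
COMPARE_OP bool(<) → 0 vs 3 = True. Stack: [True]
POP_JUMP_IF_FALSE → pop True; no jump. Stack: []
LOAD_FAST_LOAD_FAST w,w → push 396,396. Stack: [396, 396]
BINARY_OP + → 396 + 396 = 792. Stack: [792]
STORE_FAST w → w=792. Stack: []
LOAD_FAST i → push 0. Stack: [0]
LOAD_CONST → push 1. Stack: [0, 1]
BINARY_OP + → 0 + 1 = 1. Stack: [1]
STORE_FAST i → i=1. Stack: []
LOAD_FAST i → push 1. Stack: [1]
LOAD_CONST → push 3. Stack: [1, 3]
COMPARE_OP bool(<) → 1 vs 3 = True. Stack: [True]
POP_JUMP_IF_FALSE → pop True; no jump. Stack: []
LOAD_FAST_LOAD_FAST w,w → push 792,792. Stack: [792, 792]
BINARY_OP + → 792 + 792 = 1584. Stack: [1584]
STORE_FAST w → w=1584. Stack: []
LOAD_FAST i → push 1. Stack: [1]
LOAD_CONST → push 1. Stack: [1, 1]
BINARY_OP + → 1 + 1 = 2. Stack: [2]
STORE_FAST i → i=2. Stack: []
LOAD_FAST i → push 2. Stack: [2]
LOAD_CONST → push 3. Stack: [2, 3]
COMPARE_OP bool(<) → 2 vs 3 = True. Stack: [True]
POP_JUMP_IF_FALSE → pop True; no jump. Stack: []
LOAD_FAST_LOAD_FAST w,w → push 1584,1584. Stack: [1584, 1584]
BINARY_OP + → 1584 + 1584 = 3168. Stack: [3168]
STORE_FAST w → w=3168. Stack: []
LOAD_FAST i → push 2. Stack: [2]
LOAD_CONST → push 1. Stack: [2, 1]
BINARY_OP + → 2 + 1 = 3. Stack: [3]
STORE_FAST i → i=3. Stack: []
LOAD_FAST i → push 3. Stack: [3]
LOAD_CONST → push 3. Stack: [3, 3]
COMPARE_OP bool(<) → 3 vs 3 = False. Stack: [False]
POP_JUMP_IF_FALSE → pop False; jump. Stack: []
LOAD_FAST w → push 3168. Stack: [3168]
RETURN_VALUE → return 3168.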